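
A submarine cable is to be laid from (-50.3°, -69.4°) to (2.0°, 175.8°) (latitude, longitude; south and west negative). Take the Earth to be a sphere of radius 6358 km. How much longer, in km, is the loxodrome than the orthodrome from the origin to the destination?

580 km

Great circle: cos σ = sin φ₁ sin φ₂ + cos φ₁ cos φ₂ cos Δλ,  σ = 1.8699 rad → d_gc = 11888.5 km
Rhumb line: Δψ = +1.0538, q = Δφ/Δψ = 0.8662, d_rh = R√(Δφ²+q²Δλ²) = 12468.1 km
Excess = 12468.1 − 11888.5 = 579.6 ≈ 580 km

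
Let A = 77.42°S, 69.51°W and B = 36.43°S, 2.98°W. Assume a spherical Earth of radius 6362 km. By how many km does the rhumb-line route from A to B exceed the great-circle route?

Great circle: cos σ = sin φ₁ sin φ₂ + cos φ₁ cos φ₂ cos Δλ,  σ = 0.8640 rad → d_gc = 5497.0 km
Rhumb line: Δψ = +1.5217, q = Δφ/Δψ = 0.4702, d_rh = R√(Δφ²+q²Δλ²) = 5725.3 km
Excess = 5725.3 − 5497.0 = 228.3 ≈ 228 km

228 km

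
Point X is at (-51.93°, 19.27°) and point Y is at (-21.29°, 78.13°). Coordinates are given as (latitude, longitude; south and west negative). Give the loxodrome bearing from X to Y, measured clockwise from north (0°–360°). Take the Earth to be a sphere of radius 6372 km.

56.4°

Δψ = ln[tan(π/4+φ₂/2)/tan(π/4+φ₁/2)] = +0.6837
Δλ = +1.0273 rad (taken the short way round)
course = atan2(Δλ, Δψ) = 56.35°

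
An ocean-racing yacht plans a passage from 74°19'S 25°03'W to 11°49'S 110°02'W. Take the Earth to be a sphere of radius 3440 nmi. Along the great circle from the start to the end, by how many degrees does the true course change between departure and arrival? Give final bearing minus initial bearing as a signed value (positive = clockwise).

Initial bearing θ₁ = atan2(sin Δλ cos φ₂, cos φ₁ sin φ₂ − sin φ₁ cos φ₂ cos Δλ) = 271.59°
Final bearing θ₂ = (initial bearing from the destination back to the start) + 180° = 343.97°
Δθ = θ₂ − θ₁ = +72.4°

+72.4°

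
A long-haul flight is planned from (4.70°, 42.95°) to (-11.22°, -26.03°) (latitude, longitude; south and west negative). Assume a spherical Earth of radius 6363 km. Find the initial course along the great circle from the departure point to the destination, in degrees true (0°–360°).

256.3°

N = sin Δλ·cos φ₂ = -0.9156;  D = cos φ₁ sin φ₂ − sin φ₁ cos φ₂ cos Δλ = -0.2228
initial course = atan2(N, D) = 256.33°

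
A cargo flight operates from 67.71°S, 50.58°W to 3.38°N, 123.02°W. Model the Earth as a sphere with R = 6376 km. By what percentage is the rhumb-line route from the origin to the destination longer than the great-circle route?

Great circle: σ = 1.5111 rad → d_gc = Rσ = 9634.6 km
Rhumb: Δφ = +1.2408, Δλ = -1.2643, Δψ = +1.6835, q = Δφ/Δψ = 0.7370 → d_rh = R√(Δφ²+q²Δλ²) = 9893.5 km
Excess = (9893.5 − 9634.6) / 9634.6 = 258.9 / 9634.6 = 2.69% ≈ 2.7%

2.7%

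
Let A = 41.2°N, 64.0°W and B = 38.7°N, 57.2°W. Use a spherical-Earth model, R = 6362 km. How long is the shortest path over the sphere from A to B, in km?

642 km

cos σ = sin φ₁ sin φ₂ + cos φ₁ cos φ₂ cos Δλ
      = sin(41.20°)sin(38.70°) + cos(41.20°)cos(38.70°)cos(6.80°) = 0.9949
σ = 5.779° → d = Rσ = 6362·0.10086 = 642 km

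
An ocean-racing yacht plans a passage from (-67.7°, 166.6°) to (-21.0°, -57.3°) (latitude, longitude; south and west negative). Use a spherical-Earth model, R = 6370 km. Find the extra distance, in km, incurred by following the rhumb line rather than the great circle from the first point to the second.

Great circle: cos σ = sin φ₁ sin φ₂ + cos φ₁ cos φ₂ cos Δλ,  σ = 1.4944 rad → d_gc = 9519.4 km
Rhumb line: Δψ = +1.2490, q = Δφ/Δψ = 0.6526, d_rh = R√(Δφ²+q²Δλ²) = 11155.8 km
Excess = 11155.8 − 9519.4 = 1636.4 ≈ 1636 km

1636 km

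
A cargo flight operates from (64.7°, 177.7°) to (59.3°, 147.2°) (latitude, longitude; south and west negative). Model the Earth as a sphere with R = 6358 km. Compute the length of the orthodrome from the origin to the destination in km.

cos σ = sin φ₁ sin φ₂ + cos φ₁ cos φ₂ cos Δλ
      = sin(64.70°)sin(59.30°) + cos(64.70°)cos(59.30°)cos(-30.50°) = 0.9654
σ = 15.122° → d = Rσ = 6358·0.26393 = 1678 km

1678 km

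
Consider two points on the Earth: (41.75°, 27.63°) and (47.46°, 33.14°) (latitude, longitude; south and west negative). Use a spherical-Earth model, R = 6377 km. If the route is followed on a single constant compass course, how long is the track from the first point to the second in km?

771 km

Δψ = ln[tan(π/4+φ₂/2)/tan(π/4+φ₁/2)] = +0.1401;  Δφ = +0.0997 rad,  Δλ = +0.0962 rad
q = Δφ/Δψ = 0.7111
d = R·√(Δφ² + q²Δλ²) = 6377·0.12086 = 771 km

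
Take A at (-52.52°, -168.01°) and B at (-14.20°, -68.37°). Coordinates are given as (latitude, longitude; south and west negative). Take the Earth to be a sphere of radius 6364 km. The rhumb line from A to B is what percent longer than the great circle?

Great circle: σ = 1.4748 rad → d_gc = Rσ = 9385.4 km
Rhumb: Δφ = +0.6688, Δλ = +1.7390, Δψ = +0.8306, q = Δφ/Δψ = 0.8052 → d_rh = R√(Δφ²+q²Δλ²) = 9876.0 km
Excess = (9876.0 − 9385.4) / 9385.4 = 490.6 / 9385.4 = 5.23% ≈ 5.2%

5.2%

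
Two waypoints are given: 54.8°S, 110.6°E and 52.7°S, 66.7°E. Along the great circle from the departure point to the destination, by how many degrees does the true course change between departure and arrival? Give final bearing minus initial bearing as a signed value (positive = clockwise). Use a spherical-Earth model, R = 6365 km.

+36.0°

At departure: θ₁ = atan2(sin Δλ cos φ₂, cos φ₁ sin φ₂ − sin φ₁ cos φ₂ cos Δλ) = 256.39°
At arrival: θ₂ = atan2(sin Δλ cos φ₁, −cos φ₂ sin φ₁ + sin φ₂ cos φ₁ cos Δλ) = 292.40°
Δθ = θ₂ − θ₁ = +36.0°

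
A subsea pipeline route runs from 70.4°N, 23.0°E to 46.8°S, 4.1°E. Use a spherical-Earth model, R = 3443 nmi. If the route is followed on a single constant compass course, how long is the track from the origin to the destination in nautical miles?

Δψ = ln[tan(π/4+φ₂/2)/tan(π/4+φ₁/2)] = -2.6825;  Δφ = -2.0455 rad,  Δλ = -0.3299 rad
q = Δφ/Δψ = 0.7625
d = R·√(Δφ² + q²Δλ²) = 3443·2.06093 = 7096 nmi

7096 nmi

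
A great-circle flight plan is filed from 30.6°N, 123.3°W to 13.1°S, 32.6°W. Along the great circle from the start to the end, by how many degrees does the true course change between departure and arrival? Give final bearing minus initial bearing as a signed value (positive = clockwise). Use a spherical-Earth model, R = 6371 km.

Initial bearing θ₁ = atan2(sin Δλ cos φ₂, cos φ₁ sin φ₂ − sin φ₁ cos φ₂ cos Δλ) = 100.98°
Final bearing θ₂ = (initial bearing from the destination back to the start) + 180° = 119.82°
Δθ = θ₂ − θ₁ = +18.8°

+18.8°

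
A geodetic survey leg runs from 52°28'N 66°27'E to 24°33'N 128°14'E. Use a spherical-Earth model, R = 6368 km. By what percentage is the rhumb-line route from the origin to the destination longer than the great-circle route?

Great circle: σ = 0.9379 rad → d_gc = Rσ = 5972.5 km
Rhumb: Δφ = -0.4872, Δλ = +1.0783, Δψ = -0.6372, q = Δφ/Δψ = 0.7646 → d_rh = R√(Δφ²+q²Δλ²) = 6098.7 km
Excess = (6098.7 − 5972.5) / 5972.5 = 126.2 / 5972.5 = 2.11% ≈ 2.1%

2.1%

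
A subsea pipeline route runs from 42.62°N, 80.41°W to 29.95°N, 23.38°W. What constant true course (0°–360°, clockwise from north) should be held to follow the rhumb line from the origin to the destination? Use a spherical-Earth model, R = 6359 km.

105.5°

Meridional parts: M(φ₁)=+0.8238, M(φ₂)=+0.5483 → ΔM = -0.2755;  Δλ = +0.9954 rad
tan C = Δλ / ΔM = -3.6129 → C = 105.47°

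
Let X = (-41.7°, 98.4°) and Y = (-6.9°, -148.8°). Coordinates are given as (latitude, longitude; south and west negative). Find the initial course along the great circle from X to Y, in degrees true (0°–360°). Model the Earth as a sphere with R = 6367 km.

110.7°

N = sin Δλ·cos φ₂ = +0.9152;  D = cos φ₁ sin φ₂ − sin φ₁ cos φ₂ cos Δλ = -0.3456
initial course = atan2(N, D) = 110.69°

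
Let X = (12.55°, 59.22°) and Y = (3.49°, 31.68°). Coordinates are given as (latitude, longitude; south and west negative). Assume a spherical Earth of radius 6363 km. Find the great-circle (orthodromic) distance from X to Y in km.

cos σ = sin φ₁ sin φ₂ + cos φ₁ cos φ₂ cos Δλ
      = sin(12.55°)sin(3.49°) + cos(12.55°)cos(3.49°)cos(-27.54°) = 0.8771
σ = 28.703° → d = Rσ = 6363·0.50095 = 3188 km

3188 km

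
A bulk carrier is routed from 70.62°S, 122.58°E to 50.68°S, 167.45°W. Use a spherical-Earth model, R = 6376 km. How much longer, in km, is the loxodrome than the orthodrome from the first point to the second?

205 km

Great circle: cos σ = sin φ₁ sin φ₂ + cos φ₁ cos φ₂ cos Δλ,  σ = 0.6405 rad → d_gc = 4083.8 km
Rhumb line: Δψ = +0.7383, q = Δφ/Δψ = 0.4714, d_rh = R√(Δφ²+q²Δλ²) = 4289.2 km
Excess = 4289.2 − 4083.8 = 205.4 ≈ 205 km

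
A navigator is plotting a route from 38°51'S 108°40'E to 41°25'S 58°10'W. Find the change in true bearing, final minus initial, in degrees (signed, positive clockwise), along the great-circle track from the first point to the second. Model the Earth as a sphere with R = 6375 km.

Initial bearing θ₁ = atan2(sin Δλ cos φ₂, cos φ₁ sin φ₂ − sin φ₁ cos φ₂ cos Δλ) = 189.95°
Final bearing θ₂ = (initial bearing from the destination back to the start) + 180° = 349.66°
Δθ = θ₂ − θ₁ = +159.7°

+159.7°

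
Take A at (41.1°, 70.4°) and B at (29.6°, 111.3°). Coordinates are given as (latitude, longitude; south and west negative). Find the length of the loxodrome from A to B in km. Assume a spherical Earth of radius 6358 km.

Rhumb course C = atan2(Δλ, Δψ) with Δψ = ln[tan(π/4+φ₂/2)/tan(π/4+φ₁/2)] = -0.2469, Δλ = +0.7138 → C = 109.08°
d = R·|Δφ| / |cos C| = 6358·0.20071 / 0.32690 = 3904 km

3904 km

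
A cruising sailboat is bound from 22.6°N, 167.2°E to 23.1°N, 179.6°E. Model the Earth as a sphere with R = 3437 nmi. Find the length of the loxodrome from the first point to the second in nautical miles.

686 nmi

Δψ = ln[tan(π/4+φ₂/2)/tan(π/4+φ₁/2)] = +0.0095;  Δφ = +0.0087 rad,  Δλ = +0.2164 rad
q = Δφ/Δψ = 0.9215
d = R·√(Δφ² + q²Δλ²) = 3437·0.19963 = 686 nmi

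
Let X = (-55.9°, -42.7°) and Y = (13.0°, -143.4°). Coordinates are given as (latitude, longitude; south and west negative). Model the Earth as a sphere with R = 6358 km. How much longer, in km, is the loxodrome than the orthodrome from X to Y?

Great circle: cos σ = sin φ₁ sin φ₂ + cos φ₁ cos φ₂ cos Δλ,  σ = 1.8626 rad → d_gc = 11842.5 km
Rhumb line: Δψ = +1.4108, q = Δφ/Δψ = 0.8524, d_rh = R√(Δφ²+q²Δλ²) = 12213.9 km
Excess = 12213.9 − 11842.5 = 371.4 ≈ 371 km

371 km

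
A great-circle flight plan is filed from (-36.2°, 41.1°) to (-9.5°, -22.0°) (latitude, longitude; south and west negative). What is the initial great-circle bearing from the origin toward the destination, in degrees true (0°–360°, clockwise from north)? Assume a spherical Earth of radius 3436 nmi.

278.4°

N = sin Δλ·cos φ₂ = -0.8796;  D = cos φ₁ sin φ₂ − sin φ₁ cos φ₂ cos Δλ = +0.1304
initial course = atan2(N, D) = 278.43°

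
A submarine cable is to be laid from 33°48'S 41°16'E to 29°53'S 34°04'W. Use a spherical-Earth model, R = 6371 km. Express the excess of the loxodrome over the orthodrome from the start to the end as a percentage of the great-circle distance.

2.3%

Great circle: σ = 1.0933 rad → d_gc = Rσ = 6965.2 km
Rhumb: Δφ = +0.0684, Δλ = -1.3148, Δψ = +0.0805, q = Δφ/Δψ = 0.8492 → d_rh = R√(Δφ²+q²Δλ²) = 7126.9 km
Excess = (7126.9 − 6965.2) / 6965.2 = 161.7 / 6965.2 = 2.32% ≈ 2.3%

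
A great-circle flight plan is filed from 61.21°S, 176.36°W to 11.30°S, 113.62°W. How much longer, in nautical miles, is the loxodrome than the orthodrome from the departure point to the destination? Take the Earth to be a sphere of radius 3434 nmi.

Great circle: cos σ = sin φ₁ sin φ₂ + cos φ₁ cos φ₂ cos Δλ,  σ = 1.1723 rad → d_gc = 4025.7 nmi
Rhumb line: Δψ = +1.1615, q = Δφ/Δψ = 0.7500, d_rh = R√(Δφ²+q²Δλ²) = 4111.1 nmi
Excess = 4111.1 − 4025.7 = 85.4 ≈ 85 nmi

85 nmi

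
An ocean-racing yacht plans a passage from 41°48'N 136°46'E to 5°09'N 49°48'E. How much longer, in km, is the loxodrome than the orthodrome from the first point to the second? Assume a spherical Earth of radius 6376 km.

Great circle: cos σ = sin φ₁ sin φ₂ + cos φ₁ cos φ₂ cos Δλ,  σ = 1.4715 rad → d_gc = 9382.4 km
Rhumb line: Δψ = -0.7145, q = Δφ/Δψ = 0.8953, d_rh = R√(Δφ²+q²Δλ²) = 9576.4 km
Excess = 9576.4 − 9382.4 = 194.0 ≈ 194 km

194 km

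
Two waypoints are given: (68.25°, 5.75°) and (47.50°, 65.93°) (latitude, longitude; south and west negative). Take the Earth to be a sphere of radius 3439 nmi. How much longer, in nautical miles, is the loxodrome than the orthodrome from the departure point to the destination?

Great circle: cos σ = sin φ₁ sin φ₂ + cos φ₁ cos φ₂ cos Δλ,  σ = 0.6279 rad → d_gc = 2159.2 nmi
Rhumb line: Δψ = -0.7052, q = Δφ/Δψ = 0.5136, d_rh = R√(Δφ²+q²Δλ²) = 2234.4 nmi
Excess = 2234.4 − 2159.2 = 75.2 ≈ 75 nmi

75 nmi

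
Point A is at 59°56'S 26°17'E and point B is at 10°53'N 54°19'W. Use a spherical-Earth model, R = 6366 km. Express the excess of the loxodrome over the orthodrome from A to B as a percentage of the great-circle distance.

Great circle: σ = 1.6539 rad → d_gc = Rσ = 10529.0 km
Rhumb: Δφ = +1.2360, Δλ = -1.4067, Δψ = +1.5057, q = Δφ/Δψ = 0.8209 → d_rh = R√(Δφ²+q²Δλ²) = 10767.8 km
Excess = (10767.8 − 10529.0) / 10529.0 = 238.8 / 10529.0 = 2.27% ≈ 2.3%

2.3%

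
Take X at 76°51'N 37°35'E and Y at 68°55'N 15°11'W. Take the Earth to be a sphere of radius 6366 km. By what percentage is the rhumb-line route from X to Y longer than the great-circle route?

3.3%

Great circle: σ = 0.2905 rad → d_gc = Rσ = 1849.2 km
Rhumb: Δφ = -0.1385, Δλ = -0.9210, Δψ = -0.4790, q = Δφ/Δψ = 0.2890 → d_rh = R√(Δφ²+q²Δλ²) = 1910.2 km
Excess = (1910.2 − 1849.2) / 1849.2 = 61.0 / 1849.2 = 3.30% ≈ 3.3%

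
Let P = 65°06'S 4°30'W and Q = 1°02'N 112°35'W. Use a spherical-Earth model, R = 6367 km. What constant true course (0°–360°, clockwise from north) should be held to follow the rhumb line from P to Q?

309.0°

Δψ = ln[tan(π/4+φ₂/2)/tan(π/4+φ₁/2)] = +1.5286
Δλ = -1.8864 rad (taken the short way round)
course = atan2(Δλ, Δψ) = 309.02°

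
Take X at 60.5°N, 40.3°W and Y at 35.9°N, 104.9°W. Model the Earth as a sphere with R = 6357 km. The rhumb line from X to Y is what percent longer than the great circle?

3.2%

Great circle: σ = 0.8211 rad → d_gc = Rσ = 5219.5 km
Rhumb: Δφ = -0.4294, Δλ = -1.1275, Δψ = -0.6624, q = Δφ/Δψ = 0.6482 → d_rh = R√(Δφ²+q²Δλ²) = 5388.0 km
Excess = (5388.0 − 5219.5) / 5219.5 = 168.5 / 5219.5 = 3.23% ≈ 3.2%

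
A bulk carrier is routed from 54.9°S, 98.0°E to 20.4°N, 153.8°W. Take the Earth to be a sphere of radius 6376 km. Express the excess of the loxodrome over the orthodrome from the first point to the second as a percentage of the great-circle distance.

2.9%

Great circle: σ = 2.0415 rad → d_gc = Rσ = 13016.6 km
Rhumb: Δφ = +1.3142, Δλ = +1.8884, Δψ = +1.5150, q = Δφ/Δψ = 0.8675 → d_rh = R√(Δφ²+q²Δλ²) = 13390.9 km
Excess = (13390.9 − 13016.6) / 13016.6 = 374.3 / 13016.6 = 2.88% ≈ 2.9%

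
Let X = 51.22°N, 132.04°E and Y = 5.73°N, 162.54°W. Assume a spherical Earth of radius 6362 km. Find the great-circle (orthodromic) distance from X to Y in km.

Haversine: a = sin²(Δφ/2)+cos φ₁ cos φ₂ sin²(Δλ/2) = 0.33147;  σ = 2·atan2(√a,√(1−a))
σ = 70.302° → d = Rσ = 6362·1.22700 = 7806 km

7806 km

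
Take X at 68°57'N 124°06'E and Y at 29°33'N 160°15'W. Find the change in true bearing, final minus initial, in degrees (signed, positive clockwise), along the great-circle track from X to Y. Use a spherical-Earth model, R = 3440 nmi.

+64.0°

Initial bearing θ₁ = atan2(sin Δλ cos φ₂, cos φ₁ sin φ₂ − sin φ₁ cos φ₂ cos Δλ) = 91.64°
Final bearing θ₂ = (initial bearing from the destination back to the start) + 180° = 155.62°
Δθ = θ₂ − θ₁ = +64.0°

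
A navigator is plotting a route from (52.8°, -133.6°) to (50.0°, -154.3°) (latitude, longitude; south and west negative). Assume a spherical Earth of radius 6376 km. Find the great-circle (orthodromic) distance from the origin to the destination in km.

1465 km

Haversine: a = sin²(Δφ/2)+cos φ₁ cos φ₂ sin²(Δλ/2) = 0.01314;  σ = 2·atan2(√a,√(1−a))
σ = 13.165° → d = Rσ = 6376·0.22977 = 1465 km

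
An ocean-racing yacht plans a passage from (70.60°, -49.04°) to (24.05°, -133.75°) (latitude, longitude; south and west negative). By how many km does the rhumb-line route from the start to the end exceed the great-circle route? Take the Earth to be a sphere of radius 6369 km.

Great circle: cos σ = sin φ₁ sin φ₂ + cos φ₁ cos φ₂ cos Δλ,  σ = 1.1458 rad → d_gc = 7297.297 km
Rhumb line: Δψ = -1.3338, q = Δφ/Δψ = 0.6091, d_rh = R√(Δφ²+q²Δλ²) = 7724.802 km
Excess = 7724.802 − 7297.297 = 427.505 ≈ 428 km

428 km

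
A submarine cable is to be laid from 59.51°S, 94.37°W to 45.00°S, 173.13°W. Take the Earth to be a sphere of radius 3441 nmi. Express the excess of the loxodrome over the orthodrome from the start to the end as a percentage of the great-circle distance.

Great circle: σ = 0.8240 rad → d_gc = Rσ = 2835.5 nmi
Rhumb: Δφ = +0.2532, Δλ = -1.3746, Δψ = +0.4186, q = Δφ/Δψ = 0.6050 → d_rh = R√(Δφ²+q²Δλ²) = 2991.3 nmi
Excess = (2991.3 − 2835.5) / 2835.5 = 155.8 / 2835.5 = 5.49% ≈ 5.5%

5.5%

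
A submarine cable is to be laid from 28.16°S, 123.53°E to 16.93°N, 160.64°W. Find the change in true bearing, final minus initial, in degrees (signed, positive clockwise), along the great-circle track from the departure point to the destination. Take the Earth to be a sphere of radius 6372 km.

-9.4°

Initial bearing θ₁ = atan2(sin Δλ cos φ₂, cos φ₁ sin φ₂ − sin φ₁ cos φ₂ cos Δλ) = 68.40°
Final bearing θ₂ = (initial bearing from the destination back to the start) + 180° = 58.97°
Δθ = θ₂ − θ₁ = -9.4°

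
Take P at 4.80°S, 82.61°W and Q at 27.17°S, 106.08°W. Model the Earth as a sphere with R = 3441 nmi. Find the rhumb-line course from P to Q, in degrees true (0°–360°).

225.0°

Meridional parts: M(φ₁)=-0.0839, M(φ₂)=-0.4930 → ΔM = -0.4092;  Δλ = -0.4096 rad
tan C = Δλ / ΔM = +1.0011 → C = 225.03°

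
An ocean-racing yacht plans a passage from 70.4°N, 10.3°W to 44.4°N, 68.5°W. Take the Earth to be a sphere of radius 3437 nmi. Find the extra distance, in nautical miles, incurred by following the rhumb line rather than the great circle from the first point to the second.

Great circle: cos σ = sin φ₁ sin φ₂ + cos φ₁ cos φ₂ cos Δλ,  σ = 0.6674 rad → d_gc = 2293.9 nmi
Rhumb line: Δψ = -0.8894, q = Δφ/Δψ = 0.5102, d_rh = R√(Δφ²+q²Δλ²) = 2367.6 nmi
Excess = 2367.6 − 2293.9 = 73.7 ≈ 74 nmi

74 nmi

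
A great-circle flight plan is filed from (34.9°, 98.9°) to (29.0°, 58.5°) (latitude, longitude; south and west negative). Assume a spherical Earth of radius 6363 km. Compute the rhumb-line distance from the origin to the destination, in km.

3860 km

Δψ = ln[tan(π/4+φ₂/2)/tan(π/4+φ₁/2)] = -0.1215;  Δφ = -0.1030 rad,  Δλ = -0.7051 rad
q = Δφ/Δψ = 0.8478
d = R·√(Δφ² + q²Δλ²) = 6363·0.60663 = 3860 km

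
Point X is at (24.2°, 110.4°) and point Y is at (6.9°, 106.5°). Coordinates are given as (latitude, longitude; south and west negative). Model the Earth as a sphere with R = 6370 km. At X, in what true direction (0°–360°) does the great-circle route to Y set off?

192.8°

θ = atan2( sin Δλ·cos φ₂ ,  cos φ₁ sin φ₂ − sin φ₁ cos φ₂ cos Δλ )
  = atan2(-0.0675, -0.2964) = 192.83°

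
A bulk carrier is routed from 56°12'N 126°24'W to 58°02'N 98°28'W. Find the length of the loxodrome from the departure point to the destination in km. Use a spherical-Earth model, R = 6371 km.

1698 km

Δψ = ln[tan(π/4+φ₂/2)/tan(π/4+φ₁/2)] = +0.0589;  Δφ = +0.0320 rad,  Δλ = +0.4875 rad
q = Δφ/Δψ = 0.5428
d = R·√(Δφ² + q²Δλ²) = 6371·0.26656 = 1698 km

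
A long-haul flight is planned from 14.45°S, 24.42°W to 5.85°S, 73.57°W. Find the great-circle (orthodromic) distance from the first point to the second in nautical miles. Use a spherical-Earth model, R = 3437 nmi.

cos σ = sin φ₁ sin φ₂ + cos φ₁ cos φ₂ cos Δλ
      = sin(-14.45°)sin(-5.85°) + cos(-14.45°)cos(-5.85°)cos(-49.15°) = 0.6555
σ = 49.041° → d = Rσ = 3437·0.85592 = 2942 nmi

2942 nmi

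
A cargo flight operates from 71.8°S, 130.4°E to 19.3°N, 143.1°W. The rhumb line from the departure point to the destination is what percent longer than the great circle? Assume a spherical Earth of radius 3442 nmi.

3.4%

Great circle: σ = 1.8713 rad → d_gc = Rσ = 6441.0 nmi
Rhumb: Δφ = +1.5900, Δλ = +1.5097, Δψ = +2.1749, q = Δφ/Δψ = 0.7311 → d_rh = R√(Δφ²+q²Δλ²) = 6662.1 nmi
Excess = (6662.1 − 6441.0) / 6441.0 = 221.1 / 6441.0 = 3.43% ≈ 3.4%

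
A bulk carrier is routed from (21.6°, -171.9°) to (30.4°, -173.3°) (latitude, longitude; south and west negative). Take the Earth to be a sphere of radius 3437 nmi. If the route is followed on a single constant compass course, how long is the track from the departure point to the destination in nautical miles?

533 nmi

Rhumb course C = atan2(Δλ, Δψ) with Δψ = ln[tan(π/4+φ₂/2)/tan(π/4+φ₁/2)] = +0.1711, Δλ = -0.0244 → C = 351.87°
d = R·|Δφ| / |cos C| = 3437·0.15359 / 0.98996 = 533 nmi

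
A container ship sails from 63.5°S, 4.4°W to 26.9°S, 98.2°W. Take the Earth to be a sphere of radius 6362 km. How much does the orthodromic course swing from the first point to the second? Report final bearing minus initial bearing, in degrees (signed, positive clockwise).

Initial bearing θ₁ = atan2(sin Δλ cos φ₂, cos φ₁ sin φ₂ − sin φ₁ cos φ₂ cos Δλ) = 254.02°
Final bearing θ₂ = (initial bearing from the destination back to the start) + 180° = 331.25°
Δθ = θ₂ − θ₁ = +77.2°

+77.2°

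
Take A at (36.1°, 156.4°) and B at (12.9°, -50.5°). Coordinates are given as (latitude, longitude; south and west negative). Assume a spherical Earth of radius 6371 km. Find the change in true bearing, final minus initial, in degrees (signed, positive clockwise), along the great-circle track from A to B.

At departure: θ₁ = atan2(sin Δλ cos φ₂, cos φ₁ sin φ₂ − sin φ₁ cos φ₂ cos Δλ) = 32.49°
At arrival: θ₂ = atan2(sin Δλ cos φ₁, −cos φ₂ sin φ₁ + sin φ₂ cos φ₁ cos Δλ) = 153.56°
Δθ = θ₂ − θ₁ = +121.1°

+121.1°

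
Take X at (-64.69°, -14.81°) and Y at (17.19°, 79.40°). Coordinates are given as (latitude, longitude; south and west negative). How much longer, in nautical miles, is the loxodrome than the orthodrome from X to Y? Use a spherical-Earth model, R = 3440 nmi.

220 nmi

Great circle: cos σ = sin φ₁ sin φ₂ + cos φ₁ cos φ₂ cos Δλ,  σ = 1.8725 rad → d_gc = 6441.4 nmi
Rhumb line: Δψ = +1.7984, q = Δφ/Δψ = 0.7947, d_rh = R√(Δφ²+q²Δλ²) = 6661.1 nmi
Excess = 6661.1 − 6441.4 = 219.7 ≈ 220 nmi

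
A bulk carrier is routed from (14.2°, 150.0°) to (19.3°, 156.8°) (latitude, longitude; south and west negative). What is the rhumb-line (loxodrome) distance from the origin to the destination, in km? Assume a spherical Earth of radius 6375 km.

920 km

Rhumb course C = atan2(Δλ, Δψ) with Δψ = ln[tan(π/4+φ₂/2)/tan(π/4+φ₁/2)] = +0.0930, Δλ = +0.1187 → C = 51.92°
d = R·|Δφ| / |cos C| = 6375·0.08901 / 0.61676 = 920 km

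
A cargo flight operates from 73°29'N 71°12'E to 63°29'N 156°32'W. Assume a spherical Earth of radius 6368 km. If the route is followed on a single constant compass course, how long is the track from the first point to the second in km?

5411 km

Δψ = ln[tan(π/4+φ₂/2)/tan(π/4+φ₁/2)] = -0.4845;  Δφ = -0.1745 rad,  Δλ = +2.3085 rad
q = Δφ/Δψ = 0.3602
d = R·√(Δφ² + q²Δλ²) = 6368·0.84968 = 5411 km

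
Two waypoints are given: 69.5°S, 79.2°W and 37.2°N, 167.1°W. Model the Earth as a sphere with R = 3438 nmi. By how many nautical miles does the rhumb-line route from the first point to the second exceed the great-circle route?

Great circle: cos σ = sin φ₁ sin φ₂ + cos φ₁ cos φ₂ cos Δλ,  σ = 2.1605 rad → d_gc = 7427.7 nmi
Rhumb line: Δψ = +2.4106, q = Δφ/Δψ = 0.7725, d_rh = R√(Δφ²+q²Δλ²) = 7589.1 nmi
Excess = 7589.1 − 7427.7 = 161.4 ≈ 161 nmi

161 nmi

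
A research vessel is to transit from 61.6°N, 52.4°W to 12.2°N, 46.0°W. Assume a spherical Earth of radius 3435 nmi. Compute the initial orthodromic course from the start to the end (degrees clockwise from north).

θ = atan2( sin Δλ·cos φ₂ ,  cos φ₁ sin φ₂ − sin φ₁ cos φ₂ cos Δλ )
  = atan2(+0.1090, -0.7539) = 171.78°

171.8°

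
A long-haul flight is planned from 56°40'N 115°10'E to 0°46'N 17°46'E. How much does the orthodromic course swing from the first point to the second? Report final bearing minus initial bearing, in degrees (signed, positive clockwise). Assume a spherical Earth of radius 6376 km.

-63.5°

Initial bearing θ₁ = atan2(sin Δλ cos φ₂, cos φ₁ sin φ₂ − sin φ₁ cos φ₂ cos Δλ) = 276.61°
Final bearing θ₂ = (initial bearing from the destination back to the start) + 180° = 213.09°
Δθ = θ₂ − θ₁ = -63.5°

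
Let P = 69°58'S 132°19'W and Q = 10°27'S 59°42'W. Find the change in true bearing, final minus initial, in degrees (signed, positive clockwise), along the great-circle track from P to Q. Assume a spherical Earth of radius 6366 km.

Initial bearing θ₁ = atan2(sin Δλ cos φ₂, cos φ₁ sin φ₂ − sin φ₁ cos φ₂ cos Δλ) = 77.16°
Final bearing θ₂ = (initial bearing from the destination back to the start) + 180° = 19.85°
Δθ = θ₂ − θ₁ = -57.3°

-57.3°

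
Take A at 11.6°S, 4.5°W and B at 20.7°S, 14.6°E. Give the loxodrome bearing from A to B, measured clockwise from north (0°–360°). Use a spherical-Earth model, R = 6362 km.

116.4°

Meridional parts: M(φ₁)=-0.2039, M(φ₂)=-0.3694 → ΔM = -0.1656;  Δλ = +0.3334 rad
tan C = Δλ / ΔM = -2.0136 → C = 116.41°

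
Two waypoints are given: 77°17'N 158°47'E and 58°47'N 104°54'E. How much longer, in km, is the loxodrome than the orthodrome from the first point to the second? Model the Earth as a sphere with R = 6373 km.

Great circle: cos σ = sin φ₁ sin φ₂ + cos φ₁ cos φ₂ cos Δλ,  σ = 0.4476 rad → d_gc = 2852.64 km
Rhumb line: Δψ = -0.9191, q = Δφ/Δψ = 0.3513, d_rh = R√(Δφ²+q²Δλ²) = 2944.09 km
Excess = 2944.09 − 2852.64 = 91.45 ≈ 91 km

91 km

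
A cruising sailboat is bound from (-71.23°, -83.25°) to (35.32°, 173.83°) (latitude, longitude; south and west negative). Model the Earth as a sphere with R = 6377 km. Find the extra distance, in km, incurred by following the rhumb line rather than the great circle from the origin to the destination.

Great circle: cos σ = sin φ₁ sin φ₂ + cos φ₁ cos φ₂ cos Δλ,  σ = 2.2219 rad → d_gc = 14169.3 km
Rhumb line: Δψ = +2.4598, q = Δφ/Δψ = 0.7560, d_rh = R√(Δφ²+q²Δλ²) = 14684.5 km
Excess = 14684.5 − 14169.3 = 515.2 ≈ 515 km

515 km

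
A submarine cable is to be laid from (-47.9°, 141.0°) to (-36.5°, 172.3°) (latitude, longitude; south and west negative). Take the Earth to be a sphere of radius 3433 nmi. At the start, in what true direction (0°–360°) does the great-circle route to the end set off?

N = sin Δλ·cos φ₂ = +0.4176;  D = cos φ₁ sin φ₂ − sin φ₁ cos φ₂ cos Δλ = +0.1109
initial course = atan2(N, D) = 75.13°

75.1°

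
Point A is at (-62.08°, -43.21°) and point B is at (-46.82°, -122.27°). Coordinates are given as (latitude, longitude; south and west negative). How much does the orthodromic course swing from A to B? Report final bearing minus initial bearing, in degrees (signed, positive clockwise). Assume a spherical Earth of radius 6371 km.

Initial bearing θ₁ = atan2(sin Δλ cos φ₂, cos φ₁ sin φ₂ − sin φ₁ cos φ₂ cos Δλ) = 251.35°
Final bearing θ₂ = (initial bearing from the destination back to the start) + 180° = 319.58°
Δθ = θ₂ − θ₁ = +68.2°

+68.2°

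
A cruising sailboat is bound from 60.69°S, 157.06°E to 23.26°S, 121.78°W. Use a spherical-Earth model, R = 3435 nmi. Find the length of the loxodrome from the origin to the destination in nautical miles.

4108 nmi

Δψ = ln[tan(π/4+φ₂/2)/tan(π/4+φ₁/2)] = +0.9237;  Δφ = +0.6533 rad,  Δλ = +1.4165 rad
q = Δφ/Δψ = 0.7072
d = R·√(Δφ² + q²Δλ²) = 3435·1.19599 = 4108 nmi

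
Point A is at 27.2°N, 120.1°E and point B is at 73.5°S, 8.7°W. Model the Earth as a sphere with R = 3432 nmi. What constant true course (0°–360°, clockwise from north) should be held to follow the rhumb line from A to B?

Meridional parts: M(φ₁)=+0.4936, M(φ₂)=-1.9311 → ΔM = -2.4247;  Δλ = -2.2480 rad
tan C = Δλ / ΔM = +0.9271 → C = 222.83°

222.8°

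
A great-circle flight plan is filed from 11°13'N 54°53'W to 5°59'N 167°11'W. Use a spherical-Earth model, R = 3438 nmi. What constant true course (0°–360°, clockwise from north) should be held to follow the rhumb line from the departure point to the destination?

Δψ = ln[tan(π/4+φ₂/2)/tan(π/4+φ₁/2)] = -0.0924
Δλ = -1.9600 rad (taken the short way round)
course = atan2(Δλ, Δψ) = 267.30°

267.3°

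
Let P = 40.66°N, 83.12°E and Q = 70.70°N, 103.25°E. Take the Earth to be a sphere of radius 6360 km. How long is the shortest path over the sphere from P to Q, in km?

Haversine: a = sin²(Δφ/2)+cos φ₁ cos φ₂ sin²(Δλ/2) = 0.07482;  σ = 2·atan2(√a,√(1−a))
σ = 31.749° → d = Rσ = 6360·0.55413 = 3524 km

3524 km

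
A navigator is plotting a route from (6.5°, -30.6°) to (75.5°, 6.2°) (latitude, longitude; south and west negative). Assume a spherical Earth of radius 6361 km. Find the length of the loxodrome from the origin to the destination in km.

8066 km

Rhumb course C = atan2(Δλ, Δψ) with Δψ = ln[tan(π/4+φ₂/2)/tan(π/4+φ₁/2)] = +1.9482, Δλ = +0.6423 → C = 18.25°
d = R·|Δφ| / |cos C| = 6361·1.20428 / 0.94972 = 8066 km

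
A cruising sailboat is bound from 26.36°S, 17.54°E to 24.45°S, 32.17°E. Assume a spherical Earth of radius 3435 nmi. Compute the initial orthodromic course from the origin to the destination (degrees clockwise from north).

N = sin Δλ·cos φ₂ = +0.2299;  D = cos φ₁ sin φ₂ − sin φ₁ cos φ₂ cos Δλ = +0.0202
initial course = atan2(N, D) = 84.97°

85.0°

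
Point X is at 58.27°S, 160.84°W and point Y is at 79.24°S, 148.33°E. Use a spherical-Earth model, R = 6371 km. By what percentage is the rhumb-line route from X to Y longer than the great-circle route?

2.8%

Great circle: σ = 0.4565 rad → d_gc = Rσ = 2908.4 km
Rhumb: Δφ = -0.3660, Δλ = -0.8872, Δψ = -1.1045, q = Δφ/Δψ = 0.3314 → d_rh = R√(Δφ²+q²Δλ²) = 2990.8 km
Excess = (2990.8 − 2908.4) / 2908.4 = 82.4 / 2908.4 = 2.83% ≈ 2.8%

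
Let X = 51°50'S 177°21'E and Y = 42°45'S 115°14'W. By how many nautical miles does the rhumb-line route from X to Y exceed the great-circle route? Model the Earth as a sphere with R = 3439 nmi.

Great circle: cos σ = sin φ₁ sin φ₂ + cos φ₁ cos φ₂ cos Δλ,  σ = 0.7842 rad → d_gc = 2696.9 nmi
Rhumb line: Δψ = +0.2346, q = Δφ/Δψ = 0.6759, d_rh = R√(Δφ²+q²Δλ²) = 2788.7 nmi
Excess = 2788.7 − 2696.9 = 91.8 ≈ 92 nmi

92 nmi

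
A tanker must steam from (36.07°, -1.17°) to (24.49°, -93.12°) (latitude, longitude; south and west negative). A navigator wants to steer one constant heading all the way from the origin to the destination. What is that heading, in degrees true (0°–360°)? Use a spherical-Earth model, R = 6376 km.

Meridional parts: M(φ₁)=+0.6758, M(φ₂)=+0.4411 → ΔM = -0.2347;  Δλ = -1.6048 rad
tan C = Δλ / ΔM = +6.8374 → C = 261.68°

261.7°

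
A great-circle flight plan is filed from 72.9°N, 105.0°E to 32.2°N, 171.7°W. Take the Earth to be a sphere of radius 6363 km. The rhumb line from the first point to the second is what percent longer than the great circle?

6.3%

Great circle: σ = 1.0023 rad → d_gc = Rσ = 6377.8 km
Rhumb: Δφ = -0.7103, Δλ = +1.4539, Δψ = -1.3007, q = Δφ/Δψ = 0.5461 → d_rh = R√(Δφ²+q²Δλ²) = 6779.0 km
Excess = (6779.0 − 6377.8) / 6377.8 = 401.2 / 6377.8 = 6.29% ≈ 6.3%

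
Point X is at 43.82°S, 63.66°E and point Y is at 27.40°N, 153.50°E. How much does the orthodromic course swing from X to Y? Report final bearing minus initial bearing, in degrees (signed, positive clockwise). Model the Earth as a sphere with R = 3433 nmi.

Initial bearing θ₁ = atan2(sin Δλ cos φ₂, cos φ₁ sin φ₂ − sin φ₁ cos φ₂ cos Δλ) = 69.40°
Final bearing θ₂ = (initial bearing from the destination back to the start) + 180° = 49.53°
Δθ = θ₂ − θ₁ = -19.9°

-19.9°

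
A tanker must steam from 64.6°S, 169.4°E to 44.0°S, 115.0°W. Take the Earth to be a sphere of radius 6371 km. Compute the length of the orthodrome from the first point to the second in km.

Haversine: a = sin²(Δφ/2)+cos φ₁ cos φ₂ sin²(Δλ/2) = 0.14788;  σ = 2·atan2(√a,√(1−a))
σ = 45.232° → d = Rσ = 6371·0.78944 = 5030 km

5030 km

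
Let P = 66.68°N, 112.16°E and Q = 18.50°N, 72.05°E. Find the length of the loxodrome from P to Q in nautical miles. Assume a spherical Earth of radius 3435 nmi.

3311 nmi

Rhumb course C = atan2(Δλ, Δψ) with Δψ = ln[tan(π/4+φ₂/2)/tan(π/4+φ₁/2)] = -1.2495, Δλ = -0.7001 → C = 209.26°
d = R·|Δφ| / |cos C| = 3435·0.84090 / 0.87240 = 3311 nmi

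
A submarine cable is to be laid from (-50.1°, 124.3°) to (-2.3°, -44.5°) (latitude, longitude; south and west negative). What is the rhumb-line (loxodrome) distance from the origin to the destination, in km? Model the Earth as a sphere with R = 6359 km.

Δψ = ln[tan(π/4+φ₂/2)/tan(π/4+φ₁/2)] = +0.9732;  Δφ = +0.8343 rad,  Δλ = -2.9461 rad
q = Δφ/Δψ = 0.8572
d = R·√(Δφ² + q²Δλ²) = 6359·2.65964 = 16913 km

16913 km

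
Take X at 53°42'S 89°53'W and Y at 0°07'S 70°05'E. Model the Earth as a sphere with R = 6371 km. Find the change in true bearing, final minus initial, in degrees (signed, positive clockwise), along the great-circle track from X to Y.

Initial bearing θ₁ = atan2(sin Δλ cos φ₂, cos φ₁ sin φ₂ − sin φ₁ cos φ₂ cos Δλ) = 155.69°
Final bearing θ₂ = (initial bearing from the destination back to the start) + 180° = 14.11°
Δθ = θ₂ − θ₁ = -141.6°

-141.6°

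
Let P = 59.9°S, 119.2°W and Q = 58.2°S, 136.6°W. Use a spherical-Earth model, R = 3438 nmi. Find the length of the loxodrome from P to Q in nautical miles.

Δψ = ln[tan(π/4+φ₂/2)/tan(π/4+φ₁/2)] = +0.0577;  Δφ = +0.0297 rad,  Δλ = -0.3037 rad
q = Δφ/Δψ = 0.5142
d = R·√(Δφ² + q²Δλ²) = 3438·0.15894 = 546 nmi

546 nmi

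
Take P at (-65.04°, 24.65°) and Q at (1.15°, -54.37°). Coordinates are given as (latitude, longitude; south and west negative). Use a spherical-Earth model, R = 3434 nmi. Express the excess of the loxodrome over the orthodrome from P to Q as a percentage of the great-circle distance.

3.2%

Great circle: σ = 1.5086 rad → d_gc = Rσ = 5180.5 nmi
Rhumb: Δφ = +1.1552, Δλ = -1.3792, Δψ = +1.5282, q = Δφ/Δψ = 0.7560 → d_rh = R√(Δφ²+q²Δλ²) = 5343.7 nmi
Excess = (5343.7 − 5180.5) / 5180.5 = 163.2 / 5180.5 = 3.1503% ≈ 3.2%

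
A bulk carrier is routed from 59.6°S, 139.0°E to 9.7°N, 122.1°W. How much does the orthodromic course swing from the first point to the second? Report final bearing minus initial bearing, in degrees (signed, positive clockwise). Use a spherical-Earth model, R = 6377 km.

At departure: θ₁ = atan2(sin Δλ cos φ₂, cos φ₁ sin φ₂ − sin φ₁ cos φ₂ cos Δλ) = 92.72°
At arrival: θ₂ = atan2(sin Δλ cos φ₁, −cos φ₂ sin φ₁ + sin φ₂ cos φ₁ cos Δλ) = 30.85°
Δθ = θ₂ − θ₁ = -61.9°

-61.9°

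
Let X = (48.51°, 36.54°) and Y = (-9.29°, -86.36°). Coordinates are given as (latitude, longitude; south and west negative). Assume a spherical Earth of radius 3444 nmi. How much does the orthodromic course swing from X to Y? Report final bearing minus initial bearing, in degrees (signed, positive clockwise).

-70.3°

Initial bearing θ₁ = atan2(sin Δλ cos φ₂, cos φ₁ sin φ₂ − sin φ₁ cos φ₂ cos Δλ) = 289.57°
Final bearing θ₂ = (initial bearing from the destination back to the start) + 180° = 219.24°
Δθ = θ₂ − θ₁ = -70.3°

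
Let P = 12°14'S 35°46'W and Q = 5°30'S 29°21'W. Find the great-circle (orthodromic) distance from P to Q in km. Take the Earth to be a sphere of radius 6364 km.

cos σ = sin φ₁ sin φ₂ + cos φ₁ cos φ₂ cos Δλ
      = sin(-12.23°)sin(-5.50°) + cos(-12.23°)cos(-5.50°)cos(6.42°) = 0.9870
σ = 9.246° → d = Rσ = 6364·0.16137 = 1027 km

1027 km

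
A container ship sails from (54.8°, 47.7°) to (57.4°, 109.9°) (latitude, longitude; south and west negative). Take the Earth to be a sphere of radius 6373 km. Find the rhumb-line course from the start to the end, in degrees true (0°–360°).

Δψ = ln[tan(π/4+φ₂/2)/tan(π/4+φ₁/2)] = +0.0814
Δλ = +1.0856 rad (taken the short way round)
course = atan2(Δλ, Δψ) = 85.71°

85.7°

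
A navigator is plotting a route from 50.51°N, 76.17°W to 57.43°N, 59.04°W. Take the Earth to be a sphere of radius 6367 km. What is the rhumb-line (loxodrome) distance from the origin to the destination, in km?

1356 km

Δψ = ln[tan(π/4+φ₂/2)/tan(π/4+φ₁/2)] = +0.2059;  Δφ = +0.1208 rad,  Δλ = +0.2990 rad
q = Δφ/Δψ = 0.5865
d = R·√(Δφ² + q²Δλ²) = 6367·0.21292 = 1356 km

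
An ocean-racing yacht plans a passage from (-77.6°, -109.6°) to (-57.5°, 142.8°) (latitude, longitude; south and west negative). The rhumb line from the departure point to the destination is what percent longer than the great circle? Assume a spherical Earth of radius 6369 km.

13.9%

Great circle: σ = 0.6619 rad → d_gc = Rσ = 4215.6 km
Rhumb: Δφ = +0.3508, Δλ = -1.8780, Δψ = +0.9870, q = Δφ/Δψ = 0.3554 → d_rh = R√(Δφ²+q²Δλ²) = 4802.8 km
Excess = (4802.8 − 4215.6) / 4215.6 = 587.2 / 4215.6 = 13.93% ≈ 13.9%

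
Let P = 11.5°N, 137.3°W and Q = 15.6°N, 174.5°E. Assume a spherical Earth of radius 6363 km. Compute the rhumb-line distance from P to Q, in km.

Rhumb course C = atan2(Δλ, Δψ) with Δψ = ln[tan(π/4+φ₂/2)/tan(π/4+φ₁/2)] = +0.0736, Δλ = -0.8412 → C = 275.00°
d = R·|Δφ| / |cos C| = 6363·0.07156 / 0.08719 = 5223 km

5223 km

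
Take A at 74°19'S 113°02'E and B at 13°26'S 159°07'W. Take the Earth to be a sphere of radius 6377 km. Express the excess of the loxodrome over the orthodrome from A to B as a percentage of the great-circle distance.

Great circle: σ = 1.3351 rad → d_gc = Rσ = 8513.9 km
Rhumb: Δφ = +1.0626, Δλ = +1.5333, Δψ = +1.7459, q = Δφ/Δψ = 0.6086 → d_rh = R√(Δφ²+q²Δλ²) = 9018.5 km
Excess = (9018.5 − 8513.9) / 8513.9 = 504.6 / 8513.9 = 5.93% ≈ 5.9%

5.9%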